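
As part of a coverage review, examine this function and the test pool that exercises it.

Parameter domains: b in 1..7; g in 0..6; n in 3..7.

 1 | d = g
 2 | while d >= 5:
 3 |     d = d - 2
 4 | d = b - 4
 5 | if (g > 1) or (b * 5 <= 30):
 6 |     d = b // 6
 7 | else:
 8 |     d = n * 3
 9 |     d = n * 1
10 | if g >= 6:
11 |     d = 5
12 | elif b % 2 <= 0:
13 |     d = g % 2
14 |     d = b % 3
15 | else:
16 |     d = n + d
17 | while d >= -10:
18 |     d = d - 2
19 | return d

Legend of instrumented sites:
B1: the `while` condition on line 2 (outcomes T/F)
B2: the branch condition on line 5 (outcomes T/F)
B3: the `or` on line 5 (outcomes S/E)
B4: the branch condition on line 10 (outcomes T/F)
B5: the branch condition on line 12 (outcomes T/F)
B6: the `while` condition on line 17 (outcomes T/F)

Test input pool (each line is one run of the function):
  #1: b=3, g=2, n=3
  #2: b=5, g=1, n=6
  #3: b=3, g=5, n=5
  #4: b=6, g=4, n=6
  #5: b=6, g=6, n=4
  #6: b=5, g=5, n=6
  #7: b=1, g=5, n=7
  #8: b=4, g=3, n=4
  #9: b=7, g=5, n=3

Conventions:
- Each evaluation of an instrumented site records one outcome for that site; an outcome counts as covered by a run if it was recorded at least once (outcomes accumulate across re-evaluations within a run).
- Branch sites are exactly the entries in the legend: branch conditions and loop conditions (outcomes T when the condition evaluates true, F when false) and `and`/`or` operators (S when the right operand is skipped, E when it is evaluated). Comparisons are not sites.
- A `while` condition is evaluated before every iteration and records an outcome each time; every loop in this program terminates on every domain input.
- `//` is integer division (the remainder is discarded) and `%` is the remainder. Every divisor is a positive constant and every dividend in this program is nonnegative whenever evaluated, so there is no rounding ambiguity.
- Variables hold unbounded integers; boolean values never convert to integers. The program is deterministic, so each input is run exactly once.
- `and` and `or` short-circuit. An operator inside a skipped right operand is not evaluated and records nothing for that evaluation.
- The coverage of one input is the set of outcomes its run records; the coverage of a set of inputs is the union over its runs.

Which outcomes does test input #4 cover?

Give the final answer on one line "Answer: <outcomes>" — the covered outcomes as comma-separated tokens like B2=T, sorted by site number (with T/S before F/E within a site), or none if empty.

Tracing the run of input #4 (b=6, g=4, n=6):
  B1->F, B3->S, B2->T, B4->F, B5->T, B6->T, B6->T, B6->T, B6->T, B6->T
  B6->T, B6->F
deduplicating events, the covered set is: B1=F, B2=T, B3=S, B4=F, B5=T, B6=T, B6=F

Answer: B1=F, B2=T, B3=S, B4=F, B5=T, B6=T, B6=F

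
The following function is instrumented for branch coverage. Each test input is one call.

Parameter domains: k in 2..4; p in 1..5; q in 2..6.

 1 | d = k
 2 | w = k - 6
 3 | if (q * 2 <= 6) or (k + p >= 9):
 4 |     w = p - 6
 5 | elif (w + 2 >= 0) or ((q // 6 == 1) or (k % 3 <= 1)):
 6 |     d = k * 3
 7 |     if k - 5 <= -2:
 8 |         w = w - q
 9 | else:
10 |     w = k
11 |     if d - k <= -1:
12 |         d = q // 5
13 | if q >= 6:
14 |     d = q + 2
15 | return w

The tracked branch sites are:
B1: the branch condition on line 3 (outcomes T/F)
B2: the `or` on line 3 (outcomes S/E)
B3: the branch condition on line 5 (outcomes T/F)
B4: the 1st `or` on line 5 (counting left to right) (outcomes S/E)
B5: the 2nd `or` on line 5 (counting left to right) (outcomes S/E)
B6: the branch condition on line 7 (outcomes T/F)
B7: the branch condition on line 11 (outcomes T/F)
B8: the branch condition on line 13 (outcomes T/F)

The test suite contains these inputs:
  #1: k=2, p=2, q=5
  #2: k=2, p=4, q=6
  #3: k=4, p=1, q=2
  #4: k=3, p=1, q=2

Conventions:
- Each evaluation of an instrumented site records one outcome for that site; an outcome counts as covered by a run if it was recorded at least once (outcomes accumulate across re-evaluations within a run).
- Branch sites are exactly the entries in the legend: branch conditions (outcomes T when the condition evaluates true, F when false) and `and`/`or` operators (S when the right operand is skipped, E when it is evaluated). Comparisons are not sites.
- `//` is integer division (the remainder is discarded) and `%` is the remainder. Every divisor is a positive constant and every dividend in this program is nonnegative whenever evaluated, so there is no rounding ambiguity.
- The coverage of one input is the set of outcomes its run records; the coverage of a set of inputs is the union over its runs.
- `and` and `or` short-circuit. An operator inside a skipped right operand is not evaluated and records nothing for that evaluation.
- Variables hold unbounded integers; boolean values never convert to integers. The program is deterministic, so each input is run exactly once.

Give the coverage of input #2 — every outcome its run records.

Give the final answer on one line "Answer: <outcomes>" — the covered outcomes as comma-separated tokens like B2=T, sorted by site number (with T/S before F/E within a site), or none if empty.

Running input #2 (k=2, p=4, q=6), event by event:
  B2->E, B1->F, B4->E, B5->S, B3->T, B6->T, B8->T
collecting distinct outcomes: B1=F, B2=E, B3=T, B4=E, B5=S, B6=T, B8=T

Answer: B1=F, B2=E, B3=T, B4=E, B5=S, B6=T, B8=T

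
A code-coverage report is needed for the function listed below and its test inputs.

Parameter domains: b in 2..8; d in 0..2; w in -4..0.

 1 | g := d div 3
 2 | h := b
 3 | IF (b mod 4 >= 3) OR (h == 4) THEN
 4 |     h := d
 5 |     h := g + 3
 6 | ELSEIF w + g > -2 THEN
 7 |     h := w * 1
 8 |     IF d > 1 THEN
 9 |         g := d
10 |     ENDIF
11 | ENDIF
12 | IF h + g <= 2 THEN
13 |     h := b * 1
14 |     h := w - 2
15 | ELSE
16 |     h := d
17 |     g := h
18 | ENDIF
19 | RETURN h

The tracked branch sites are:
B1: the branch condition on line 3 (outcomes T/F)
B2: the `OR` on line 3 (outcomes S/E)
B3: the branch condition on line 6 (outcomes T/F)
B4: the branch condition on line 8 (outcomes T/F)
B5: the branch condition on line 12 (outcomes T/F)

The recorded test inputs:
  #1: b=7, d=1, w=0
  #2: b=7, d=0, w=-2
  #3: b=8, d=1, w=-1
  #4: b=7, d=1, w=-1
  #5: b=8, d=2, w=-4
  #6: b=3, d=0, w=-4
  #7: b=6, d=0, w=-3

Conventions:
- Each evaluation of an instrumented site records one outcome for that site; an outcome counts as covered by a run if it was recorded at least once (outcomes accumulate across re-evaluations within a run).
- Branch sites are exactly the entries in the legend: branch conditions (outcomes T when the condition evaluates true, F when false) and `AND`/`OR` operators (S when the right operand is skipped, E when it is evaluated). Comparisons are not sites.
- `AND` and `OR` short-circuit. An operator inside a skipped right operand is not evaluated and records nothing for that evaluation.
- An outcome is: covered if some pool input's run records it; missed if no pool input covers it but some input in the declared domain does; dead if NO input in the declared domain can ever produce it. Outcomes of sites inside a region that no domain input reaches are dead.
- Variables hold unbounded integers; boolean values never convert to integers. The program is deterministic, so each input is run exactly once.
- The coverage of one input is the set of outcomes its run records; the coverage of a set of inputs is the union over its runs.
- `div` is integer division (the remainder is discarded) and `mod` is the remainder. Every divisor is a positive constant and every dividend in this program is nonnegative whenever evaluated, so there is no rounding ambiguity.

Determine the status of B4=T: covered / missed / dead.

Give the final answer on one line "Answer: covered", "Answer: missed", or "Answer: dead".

no pool input records B4=T
but domain input (b=2, d=2, w=-1) does record it -> reachable, so missed

Answer: missed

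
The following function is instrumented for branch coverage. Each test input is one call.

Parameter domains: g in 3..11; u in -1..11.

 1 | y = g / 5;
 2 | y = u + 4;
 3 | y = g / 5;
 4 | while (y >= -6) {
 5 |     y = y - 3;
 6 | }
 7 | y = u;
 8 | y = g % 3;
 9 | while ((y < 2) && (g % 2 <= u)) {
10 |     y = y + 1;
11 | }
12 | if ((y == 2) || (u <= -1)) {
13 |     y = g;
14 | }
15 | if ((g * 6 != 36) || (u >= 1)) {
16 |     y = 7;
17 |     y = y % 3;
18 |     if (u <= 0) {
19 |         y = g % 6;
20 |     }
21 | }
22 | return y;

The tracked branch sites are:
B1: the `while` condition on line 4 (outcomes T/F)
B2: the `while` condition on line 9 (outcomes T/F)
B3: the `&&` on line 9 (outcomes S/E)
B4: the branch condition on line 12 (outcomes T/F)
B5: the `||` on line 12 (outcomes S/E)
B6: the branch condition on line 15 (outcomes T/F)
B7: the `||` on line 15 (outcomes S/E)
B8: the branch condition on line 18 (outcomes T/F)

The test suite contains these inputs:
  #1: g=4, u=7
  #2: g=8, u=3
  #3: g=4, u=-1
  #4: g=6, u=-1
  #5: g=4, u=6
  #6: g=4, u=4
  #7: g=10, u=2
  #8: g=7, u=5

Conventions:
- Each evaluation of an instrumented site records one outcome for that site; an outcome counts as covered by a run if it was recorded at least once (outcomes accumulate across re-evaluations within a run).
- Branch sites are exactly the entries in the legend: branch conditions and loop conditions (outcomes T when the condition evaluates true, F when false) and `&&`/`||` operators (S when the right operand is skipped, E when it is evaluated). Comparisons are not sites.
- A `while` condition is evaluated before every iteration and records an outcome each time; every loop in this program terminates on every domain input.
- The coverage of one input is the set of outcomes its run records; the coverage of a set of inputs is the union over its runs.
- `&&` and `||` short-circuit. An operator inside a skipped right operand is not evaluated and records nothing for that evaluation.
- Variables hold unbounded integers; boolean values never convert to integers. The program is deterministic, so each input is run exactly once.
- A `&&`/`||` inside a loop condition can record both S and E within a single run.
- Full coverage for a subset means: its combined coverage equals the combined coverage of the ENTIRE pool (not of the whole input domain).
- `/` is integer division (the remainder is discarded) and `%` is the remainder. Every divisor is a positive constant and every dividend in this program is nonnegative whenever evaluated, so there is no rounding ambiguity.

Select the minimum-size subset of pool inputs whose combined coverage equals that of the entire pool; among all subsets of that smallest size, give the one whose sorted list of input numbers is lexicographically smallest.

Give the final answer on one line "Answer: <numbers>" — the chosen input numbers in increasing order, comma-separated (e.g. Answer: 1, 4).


input #1 (g=4, u=7): events B1->T, B1->T, B1->T, B1->F, B3->E, B2->T, B3->S, B2->F, B5->S, B4->T, B7->S, B6->T, B8->F; covers B1=T, B1=F, B2=T, B2=F, B3=S, B3=E, B4=T, B5=S, B6=T, B7=S, B8=F
input #2 (g=8, u=3): events B1->T, B1->T, B1->T, B1->F, B3->S, B2->F, B5->S, B4->T, B7->S, B6->T, B8->F; covers B1=T, B1=F, B2=F, B3=S, B4=T, B5=S, B6=T, B7=S, B8=F
input #3 (g=4, u=-1): events B1->T, B1->T, B1->T, B1->F, B3->E, B2->F, B5->E, B4->T, B7->S, B6->T, B8->T; covers B1=T, B1=F, B2=F, B3=E, B4=T, B5=E, B6=T, B7=S, B8=T
input #4 (g=6, u=-1): events B1->T, B1->T, B1->T, B1->F, B3->E, B2->F, B5->E, B4->T, B7->E, B6->F; covers B1=T, B1=F, B2=F, B3=E, B4=T, B5=E, B6=F, B7=E
input #5 (g=4, u=6): events B1->T, B1->T, B1->T, B1->F, B3->E, B2->T, B3->S, B2->F, B5->S, B4->T, B7->S, B6->T, B8->F; covers B1=T, B1=F, B2=T, B2=F, B3=S, B3=E, B4=T, B5=S, B6=T, B7=S, B8=F
input #6 (g=4, u=4): events B1->T, B1->T, B1->T, B1->F, B3->E, B2->T, B3->S, B2->F, B5->S, B4->T, B7->S, B6->T, B8->F; covers B1=T, B1=F, B2=T, B2=F, B3=S, B3=E, B4=T, B5=S, B6=T, B7=S, B8=F
input #7 (g=10, u=2): events B1->T, B1->T, B1->T, B1->F, B3->E, B2->T, B3->S, B2->F, B5->S, B4->T, B7->S, B6->T, B8->F; covers B1=T, B1=F, B2=T, B2=F, B3=S, B3=E, B4=T, B5=S, B6=T, B7=S, B8=F
input #8 (g=7, u=5): events B1->T, B1->T, B1->T, B1->F, B3->E, B2->T, B3->S, B2->F, B5->S, B4->T, B7->S, B6->T, B8->F; covers B1=T, B1=F, B2=T, B2=F, B3=S, B3=E, B4=T, B5=S, B6=T, B7=S, B8=F
pool-wide coverage (15 outcomes): B1=T, B1=F, B2=T, B2=F, B3=S, B3=E, B4=T, B5=S, B5=E, B6=T, B6=F, B7=S, B7=E, B8=T, B8=F
size 1 is not enough: best union over all size-1 subsets is 11/15
size 2 is not enough: best union over all size-2 subsets is 14/15
the canonical winner is {1, 3, 4}: size 3, full 15-outcome coverage, earliest index list among size-3 covers
Answer: 1, 3, 4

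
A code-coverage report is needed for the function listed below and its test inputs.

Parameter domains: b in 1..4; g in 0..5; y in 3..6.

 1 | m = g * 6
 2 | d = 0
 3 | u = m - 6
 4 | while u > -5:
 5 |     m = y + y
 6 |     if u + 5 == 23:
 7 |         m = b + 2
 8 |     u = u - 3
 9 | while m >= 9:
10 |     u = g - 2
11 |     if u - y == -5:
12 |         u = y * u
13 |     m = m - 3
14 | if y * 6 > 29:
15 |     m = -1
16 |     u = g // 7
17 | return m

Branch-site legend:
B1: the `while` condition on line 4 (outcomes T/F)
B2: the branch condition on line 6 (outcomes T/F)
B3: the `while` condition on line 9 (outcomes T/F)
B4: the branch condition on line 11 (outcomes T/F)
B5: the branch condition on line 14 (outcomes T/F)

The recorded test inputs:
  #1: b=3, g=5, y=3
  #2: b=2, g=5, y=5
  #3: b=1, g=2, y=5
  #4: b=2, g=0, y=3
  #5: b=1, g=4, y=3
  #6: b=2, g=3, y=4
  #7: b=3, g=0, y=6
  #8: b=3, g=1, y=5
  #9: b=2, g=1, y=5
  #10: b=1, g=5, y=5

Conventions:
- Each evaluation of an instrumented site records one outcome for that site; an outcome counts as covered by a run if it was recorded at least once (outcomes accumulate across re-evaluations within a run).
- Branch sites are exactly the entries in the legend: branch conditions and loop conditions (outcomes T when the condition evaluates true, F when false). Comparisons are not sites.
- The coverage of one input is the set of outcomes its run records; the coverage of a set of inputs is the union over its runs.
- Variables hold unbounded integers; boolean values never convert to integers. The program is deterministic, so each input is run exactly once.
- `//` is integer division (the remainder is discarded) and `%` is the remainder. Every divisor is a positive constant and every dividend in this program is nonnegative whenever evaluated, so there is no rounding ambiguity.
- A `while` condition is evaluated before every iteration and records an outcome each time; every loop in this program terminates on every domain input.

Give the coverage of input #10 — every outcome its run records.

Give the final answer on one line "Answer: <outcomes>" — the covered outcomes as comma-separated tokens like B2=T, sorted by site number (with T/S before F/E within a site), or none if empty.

Event log for input #10 (b=1, g=5, y=5):
  B1->T, B2->F, B1->T, B2->F, B1->T, B2->T, B1->T, B2->F, B1->T, B2->F
  B1->T, B2->F, B1->T, B2->F, B1->T, B2->F, B1->T, B2->F, B1->T, B2->F
  B1->F, B3->T, B4->F, B3->F, B5->T
deduplicating events, the covered set is: B1=T, B1=F, B2=T, B2=F, B3=T, B3=F, B4=F, B5=T

Answer: B1=T, B1=F, B2=T, B2=F, B3=T, B3=F, B4=F, B5=T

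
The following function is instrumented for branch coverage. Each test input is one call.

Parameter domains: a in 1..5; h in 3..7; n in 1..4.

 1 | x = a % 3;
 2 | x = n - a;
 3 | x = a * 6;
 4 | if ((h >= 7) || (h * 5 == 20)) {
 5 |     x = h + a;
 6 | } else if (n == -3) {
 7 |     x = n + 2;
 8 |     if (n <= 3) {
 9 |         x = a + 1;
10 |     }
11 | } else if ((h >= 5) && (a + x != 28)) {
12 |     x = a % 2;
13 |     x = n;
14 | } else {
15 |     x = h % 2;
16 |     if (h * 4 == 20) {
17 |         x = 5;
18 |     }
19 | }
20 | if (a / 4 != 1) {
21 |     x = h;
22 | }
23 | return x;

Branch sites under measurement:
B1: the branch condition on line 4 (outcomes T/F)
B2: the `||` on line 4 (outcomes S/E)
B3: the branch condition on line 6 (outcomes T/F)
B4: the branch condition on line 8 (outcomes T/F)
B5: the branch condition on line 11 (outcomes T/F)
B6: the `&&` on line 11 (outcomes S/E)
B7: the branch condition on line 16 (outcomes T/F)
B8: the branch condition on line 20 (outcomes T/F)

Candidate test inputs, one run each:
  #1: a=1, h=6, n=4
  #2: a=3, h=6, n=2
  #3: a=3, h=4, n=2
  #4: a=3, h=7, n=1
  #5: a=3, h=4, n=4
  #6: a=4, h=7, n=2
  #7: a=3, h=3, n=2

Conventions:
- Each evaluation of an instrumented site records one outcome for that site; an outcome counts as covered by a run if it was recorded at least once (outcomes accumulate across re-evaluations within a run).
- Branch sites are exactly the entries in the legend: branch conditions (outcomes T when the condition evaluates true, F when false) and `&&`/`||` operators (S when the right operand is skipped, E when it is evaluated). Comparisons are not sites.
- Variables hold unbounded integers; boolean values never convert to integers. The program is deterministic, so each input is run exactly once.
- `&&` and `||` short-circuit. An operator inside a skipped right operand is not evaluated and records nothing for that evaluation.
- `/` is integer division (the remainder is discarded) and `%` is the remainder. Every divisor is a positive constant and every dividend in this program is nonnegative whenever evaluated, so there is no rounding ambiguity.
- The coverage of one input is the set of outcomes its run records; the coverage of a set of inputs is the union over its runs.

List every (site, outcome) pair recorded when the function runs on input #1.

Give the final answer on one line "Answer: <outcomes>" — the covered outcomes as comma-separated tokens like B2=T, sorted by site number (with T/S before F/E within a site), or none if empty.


Running input #1 (a=1, h=6, n=4), event by event:
  B2->E, B1->F, B3->F, B6->E, B5->T, B8->T
as a set, this run covers: B1=F, B2=E, B3=F, B5=T, B6=E, B8=T
Answer: B1=F, B2=E, B3=F, B5=T, B6=E, B8=T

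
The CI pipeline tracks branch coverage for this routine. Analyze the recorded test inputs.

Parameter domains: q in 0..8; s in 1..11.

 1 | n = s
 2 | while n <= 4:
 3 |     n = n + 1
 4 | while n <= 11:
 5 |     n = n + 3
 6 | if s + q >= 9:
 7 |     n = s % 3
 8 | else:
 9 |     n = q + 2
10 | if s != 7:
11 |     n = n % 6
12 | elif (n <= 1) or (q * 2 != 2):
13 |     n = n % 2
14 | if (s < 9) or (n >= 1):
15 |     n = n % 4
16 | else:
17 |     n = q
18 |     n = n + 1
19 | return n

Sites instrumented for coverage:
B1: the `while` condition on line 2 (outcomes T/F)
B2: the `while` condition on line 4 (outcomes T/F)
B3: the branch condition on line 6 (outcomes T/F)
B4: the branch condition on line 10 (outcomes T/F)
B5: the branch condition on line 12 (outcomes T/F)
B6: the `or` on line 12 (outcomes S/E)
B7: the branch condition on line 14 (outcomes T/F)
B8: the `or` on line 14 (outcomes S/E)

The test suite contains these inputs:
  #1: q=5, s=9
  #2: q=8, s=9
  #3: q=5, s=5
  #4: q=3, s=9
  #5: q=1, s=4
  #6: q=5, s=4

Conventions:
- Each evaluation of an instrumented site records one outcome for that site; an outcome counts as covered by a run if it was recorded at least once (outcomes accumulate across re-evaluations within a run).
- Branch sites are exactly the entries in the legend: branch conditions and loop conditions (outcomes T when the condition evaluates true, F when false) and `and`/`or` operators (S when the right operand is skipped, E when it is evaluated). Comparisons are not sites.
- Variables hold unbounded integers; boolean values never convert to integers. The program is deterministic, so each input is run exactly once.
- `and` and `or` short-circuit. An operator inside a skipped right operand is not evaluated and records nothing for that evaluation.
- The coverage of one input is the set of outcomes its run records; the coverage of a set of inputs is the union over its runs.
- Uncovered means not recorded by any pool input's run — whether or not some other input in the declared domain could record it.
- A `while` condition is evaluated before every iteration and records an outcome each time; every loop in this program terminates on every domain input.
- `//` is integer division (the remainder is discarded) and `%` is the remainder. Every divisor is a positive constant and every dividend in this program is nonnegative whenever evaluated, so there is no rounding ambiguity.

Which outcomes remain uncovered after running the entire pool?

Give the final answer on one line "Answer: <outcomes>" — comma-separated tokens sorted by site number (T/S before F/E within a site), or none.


input #1 (q=5, s=9): events B1->F, B2->T, B2->F, B3->T, B4->T, B8->E, B7->F; covers B1=F, B2=T, B2=F, B3=T, B4=T, B7=F, B8=E
input #2 (q=8, s=9): events B1->F, B2->T, B2->F, B3->T, B4->T, B8->E, B7->F; covers B1=F, B2=T, B2=F, B3=T, B4=T, B7=F, B8=E
input #3 (q=5, s=5): events B1->F, B2->T, B2->T, B2->T, B2->F, B3->T, B4->T, B8->S, B7->T; covers B1=F, B2=T, B2=F, B3=T, B4=T, B7=T, B8=S
input #4 (q=3, s=9): events B1->F, B2->T, B2->F, B3->T, B4->T, B8->E, B7->F; covers B1=F, B2=T, B2=F, B3=T, B4=T, B7=F, B8=E
input #5 (q=1, s=4): events B1->T, B1->F, B2->T, B2->T, B2->T, B2->F, B3->F, B4->T, B8->S, B7->T; covers B1=T, B1=F, B2=T, B2=F, B3=F, B4=T, B7=T, B8=S
input #6 (q=5, s=4): events B1->T, B1->F, B2->T, B2->T, B2->T, B2->F, B3->T, B4->T, B8->S, B7->T; covers B1=T, B1=F, B2=T, B2=F, B3=T, B4=T, B7=T, B8=S
union over the pool: B1=T, B1=F, B2=T, B2=F, B3=T, B3=F, B4=T, B7=T, B7=F, B8=S, B8=E
uncovered (5 of 16): B4=F, B5=T, B5=F, B6=S, B6=E
Answer: B4=F, B5=T, B5=F, B6=S, B6=E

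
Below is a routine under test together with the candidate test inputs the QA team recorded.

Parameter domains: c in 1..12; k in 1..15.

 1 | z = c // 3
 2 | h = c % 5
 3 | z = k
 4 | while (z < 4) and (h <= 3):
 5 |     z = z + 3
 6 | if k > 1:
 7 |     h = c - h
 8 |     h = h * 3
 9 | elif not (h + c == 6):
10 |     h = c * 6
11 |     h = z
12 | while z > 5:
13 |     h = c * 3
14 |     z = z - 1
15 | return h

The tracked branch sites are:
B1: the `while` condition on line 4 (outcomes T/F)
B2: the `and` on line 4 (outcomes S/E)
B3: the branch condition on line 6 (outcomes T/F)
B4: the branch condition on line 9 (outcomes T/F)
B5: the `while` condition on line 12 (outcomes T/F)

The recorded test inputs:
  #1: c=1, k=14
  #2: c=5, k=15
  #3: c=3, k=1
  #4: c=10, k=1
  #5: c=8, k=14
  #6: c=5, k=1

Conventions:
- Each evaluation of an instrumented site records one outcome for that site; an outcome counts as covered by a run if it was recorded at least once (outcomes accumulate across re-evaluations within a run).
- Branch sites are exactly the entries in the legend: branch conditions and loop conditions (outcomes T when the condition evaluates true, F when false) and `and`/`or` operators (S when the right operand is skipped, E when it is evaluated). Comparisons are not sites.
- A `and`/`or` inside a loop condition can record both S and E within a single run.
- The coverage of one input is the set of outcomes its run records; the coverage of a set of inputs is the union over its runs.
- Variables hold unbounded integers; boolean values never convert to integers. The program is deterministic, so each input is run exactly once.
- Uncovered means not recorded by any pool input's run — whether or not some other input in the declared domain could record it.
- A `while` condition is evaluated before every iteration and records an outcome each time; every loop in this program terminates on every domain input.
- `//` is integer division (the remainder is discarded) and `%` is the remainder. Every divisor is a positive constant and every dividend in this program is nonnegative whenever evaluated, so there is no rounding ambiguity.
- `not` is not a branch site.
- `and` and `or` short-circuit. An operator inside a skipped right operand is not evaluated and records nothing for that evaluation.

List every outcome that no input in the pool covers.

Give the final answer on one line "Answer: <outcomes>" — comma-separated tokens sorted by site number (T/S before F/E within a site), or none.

run #1 (c=1, k=14) runs B2->S, B1->F, B3->T, B5->T, B5->T, B5->T, B5->T, B5->T, B5->T, B5->T, B5->T, B5->T, B5->F; records B1=F, B2=S, B3=T, B5=T, B5=F
run #2 (c=5, k=15) runs B2->S, B1->F, B3->T, B5->T, B5->T, B5->T, B5->T, B5->T, B5->T, B5->T, B5->T, B5->T, B5->T, B5->F; records B1=F, B2=S, B3=T, B5=T, B5=F
run #3 (c=3, k=1) runs B2->E, B1->T, B2->S, B1->F, B3->F, B4->F, B5->F; records B1=T, B1=F, B2=S, B2=E, B3=F, B4=F, B5=F
run #4 (c=10, k=1) runs B2->E, B1->T, B2->S, B1->F, B3->F, B4->T, B5->F; records B1=T, B1=F, B2=S, B2=E, B3=F, B4=T, B5=F
run #5 (c=8, k=14) runs B2->S, B1->F, B3->T, B5->T, B5->T, B5->T, B5->T, B5->T, B5->T, B5->T, B5->T, B5->T, B5->F; records B1=F, B2=S, B3=T, B5=T, B5=F
run #6 (c=5, k=1) runs B2->E, B1->T, B2->S, B1->F, B3->F, B4->T, B5->F; records B1=T, B1=F, B2=S, B2=E, B3=F, B4=T, B5=F
union over the pool: B1=T, B1=F, B2=S, B2=E, B3=T, B3=F, B4=T, B4=F, B5=T, B5=F
uncovered (0 of 10): none

Answer: none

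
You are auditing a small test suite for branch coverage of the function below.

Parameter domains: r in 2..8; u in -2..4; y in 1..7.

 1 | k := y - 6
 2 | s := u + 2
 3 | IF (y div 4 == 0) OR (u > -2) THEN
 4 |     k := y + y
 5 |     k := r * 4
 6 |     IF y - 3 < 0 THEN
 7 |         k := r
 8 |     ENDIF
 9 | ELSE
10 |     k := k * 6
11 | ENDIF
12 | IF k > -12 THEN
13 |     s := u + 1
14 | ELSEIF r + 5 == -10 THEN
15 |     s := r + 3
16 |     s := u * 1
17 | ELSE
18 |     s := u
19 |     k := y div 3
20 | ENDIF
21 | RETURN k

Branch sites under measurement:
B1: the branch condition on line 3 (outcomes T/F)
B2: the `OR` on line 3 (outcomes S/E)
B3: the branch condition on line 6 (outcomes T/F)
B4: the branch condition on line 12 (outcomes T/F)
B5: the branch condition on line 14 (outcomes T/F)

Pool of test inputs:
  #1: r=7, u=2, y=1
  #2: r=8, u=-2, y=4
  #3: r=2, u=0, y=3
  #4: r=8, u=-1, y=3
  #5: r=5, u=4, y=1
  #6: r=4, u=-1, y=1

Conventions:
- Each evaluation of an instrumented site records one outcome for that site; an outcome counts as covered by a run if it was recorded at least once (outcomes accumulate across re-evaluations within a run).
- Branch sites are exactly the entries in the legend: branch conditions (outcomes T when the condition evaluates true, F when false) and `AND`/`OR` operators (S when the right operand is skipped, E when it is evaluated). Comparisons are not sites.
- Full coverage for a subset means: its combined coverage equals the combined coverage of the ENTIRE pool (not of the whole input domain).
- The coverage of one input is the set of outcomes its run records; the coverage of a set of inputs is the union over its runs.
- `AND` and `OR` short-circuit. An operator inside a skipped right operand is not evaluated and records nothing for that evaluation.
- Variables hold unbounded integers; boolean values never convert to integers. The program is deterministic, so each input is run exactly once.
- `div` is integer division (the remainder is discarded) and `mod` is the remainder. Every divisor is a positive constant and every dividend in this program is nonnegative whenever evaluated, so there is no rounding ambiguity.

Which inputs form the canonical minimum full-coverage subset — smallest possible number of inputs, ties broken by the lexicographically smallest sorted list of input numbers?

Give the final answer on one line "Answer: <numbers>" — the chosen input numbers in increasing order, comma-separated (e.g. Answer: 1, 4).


#1 (r=7, u=2, y=1) -> B2->S, B1->T, B3->T, B4->T; covered: B1=T, B2=S, B3=T, B4=T
#2 (r=8, u=-2, y=4) -> B2->E, B1->F, B4->F, B5->F; covered: B1=F, B2=E, B4=F, B5=F
#3 (r=2, u=0, y=3) -> B2->S, B1->T, B3->F, B4->T; covered: B1=T, B2=S, B3=F, B4=T
#4 (r=8, u=-1, y=3) -> B2->S, B1->T, B3->F, B4->T; covered: B1=T, B2=S, B3=F, B4=T
#5 (r=5, u=4, y=1) -> B2->S, B1->T, B3->T, B4->T; covered: B1=T, B2=S, B3=T, B4=T
#6 (r=4, u=-1, y=1) -> B2->S, B1->T, B3->T, B4->T; covered: B1=T, B2=S, B3=T, B4=T
union over all inputs: B1=T, B1=F, B2=S, B2=E, B3=T, B3=F, B4=T, B4=F, B5=F (9 outcomes)
size 1 is not enough: best union over all size-1 subsets is 4/9
size 2 is not enough: best union over all size-2 subsets is 8/9
size 3: inputs {1, 2, 3} cover all 9 outcomes, and no lexicographically smaller subset of this size does
Answer: 1, 2, 3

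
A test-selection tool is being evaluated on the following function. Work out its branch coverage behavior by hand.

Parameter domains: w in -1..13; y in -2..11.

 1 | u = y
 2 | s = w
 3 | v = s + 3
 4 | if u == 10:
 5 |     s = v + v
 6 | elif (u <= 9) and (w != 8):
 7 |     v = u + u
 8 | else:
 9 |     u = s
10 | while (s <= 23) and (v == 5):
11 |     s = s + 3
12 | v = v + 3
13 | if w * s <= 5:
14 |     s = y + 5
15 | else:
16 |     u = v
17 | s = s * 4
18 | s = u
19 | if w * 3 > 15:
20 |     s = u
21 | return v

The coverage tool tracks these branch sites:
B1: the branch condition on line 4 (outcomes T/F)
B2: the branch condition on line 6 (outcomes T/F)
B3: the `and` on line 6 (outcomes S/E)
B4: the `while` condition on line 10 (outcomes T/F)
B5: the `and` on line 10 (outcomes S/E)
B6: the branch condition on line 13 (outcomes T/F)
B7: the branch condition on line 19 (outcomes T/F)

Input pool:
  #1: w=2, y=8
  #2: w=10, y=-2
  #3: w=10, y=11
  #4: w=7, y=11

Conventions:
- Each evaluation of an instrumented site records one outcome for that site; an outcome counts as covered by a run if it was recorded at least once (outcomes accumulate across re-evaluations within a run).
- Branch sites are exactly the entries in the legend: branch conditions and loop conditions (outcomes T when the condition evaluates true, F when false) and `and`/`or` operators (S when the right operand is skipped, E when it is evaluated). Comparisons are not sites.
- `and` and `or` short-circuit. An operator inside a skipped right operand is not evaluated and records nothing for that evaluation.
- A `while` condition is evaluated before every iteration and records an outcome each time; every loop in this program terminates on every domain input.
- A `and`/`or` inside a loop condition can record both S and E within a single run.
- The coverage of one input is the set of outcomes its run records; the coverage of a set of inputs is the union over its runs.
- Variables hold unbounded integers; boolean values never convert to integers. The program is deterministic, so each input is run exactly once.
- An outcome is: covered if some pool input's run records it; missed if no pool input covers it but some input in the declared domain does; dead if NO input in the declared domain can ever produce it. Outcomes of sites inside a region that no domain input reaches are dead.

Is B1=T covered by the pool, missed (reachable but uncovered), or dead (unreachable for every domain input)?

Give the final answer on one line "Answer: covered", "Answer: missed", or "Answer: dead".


no pool input records B1=T
but domain input (w=-1, y=10) does record it -> reachable, so missed
Answer: missed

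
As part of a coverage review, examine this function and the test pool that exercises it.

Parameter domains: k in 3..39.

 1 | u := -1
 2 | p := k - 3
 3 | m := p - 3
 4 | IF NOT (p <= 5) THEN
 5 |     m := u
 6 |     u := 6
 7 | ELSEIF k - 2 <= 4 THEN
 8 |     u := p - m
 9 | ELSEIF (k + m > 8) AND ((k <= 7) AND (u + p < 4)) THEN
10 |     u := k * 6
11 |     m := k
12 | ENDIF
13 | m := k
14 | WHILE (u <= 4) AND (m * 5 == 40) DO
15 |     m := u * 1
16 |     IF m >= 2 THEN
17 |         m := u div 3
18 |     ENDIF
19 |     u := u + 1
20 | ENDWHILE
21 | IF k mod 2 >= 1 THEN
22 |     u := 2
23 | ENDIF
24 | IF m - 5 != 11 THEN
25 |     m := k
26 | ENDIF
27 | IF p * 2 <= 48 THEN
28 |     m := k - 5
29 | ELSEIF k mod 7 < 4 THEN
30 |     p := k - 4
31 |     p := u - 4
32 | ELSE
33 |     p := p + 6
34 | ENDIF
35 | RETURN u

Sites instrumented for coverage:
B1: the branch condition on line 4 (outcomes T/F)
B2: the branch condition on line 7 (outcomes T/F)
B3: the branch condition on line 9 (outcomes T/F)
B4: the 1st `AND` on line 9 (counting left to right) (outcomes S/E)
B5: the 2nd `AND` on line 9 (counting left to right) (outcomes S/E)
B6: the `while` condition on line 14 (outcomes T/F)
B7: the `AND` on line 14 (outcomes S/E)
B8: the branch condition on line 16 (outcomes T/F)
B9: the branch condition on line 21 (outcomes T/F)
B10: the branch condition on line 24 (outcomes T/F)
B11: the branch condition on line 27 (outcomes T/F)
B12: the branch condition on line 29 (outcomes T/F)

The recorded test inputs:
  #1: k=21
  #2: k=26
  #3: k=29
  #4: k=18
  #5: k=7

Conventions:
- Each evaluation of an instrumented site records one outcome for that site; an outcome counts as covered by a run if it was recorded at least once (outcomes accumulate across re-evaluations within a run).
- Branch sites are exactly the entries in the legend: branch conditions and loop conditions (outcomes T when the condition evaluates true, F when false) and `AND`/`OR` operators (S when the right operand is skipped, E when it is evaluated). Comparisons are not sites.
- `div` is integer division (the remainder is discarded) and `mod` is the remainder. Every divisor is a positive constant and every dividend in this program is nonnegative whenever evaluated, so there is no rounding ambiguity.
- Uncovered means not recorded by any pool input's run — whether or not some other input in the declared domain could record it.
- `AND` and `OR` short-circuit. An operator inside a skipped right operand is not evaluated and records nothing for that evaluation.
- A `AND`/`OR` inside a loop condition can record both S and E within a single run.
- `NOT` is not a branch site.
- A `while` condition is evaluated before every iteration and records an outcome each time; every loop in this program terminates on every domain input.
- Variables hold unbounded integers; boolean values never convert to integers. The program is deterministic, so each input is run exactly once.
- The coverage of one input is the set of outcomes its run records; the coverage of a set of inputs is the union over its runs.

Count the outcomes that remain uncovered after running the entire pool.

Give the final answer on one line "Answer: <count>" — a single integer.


#1 (k=21) -> B1->T, B7->S, B6->F, B9->T, B10->T, B11->T; covered: B1=T, B6=F, B7=S, B9=T, B10=T, B11=T
#2 (k=26) -> B1->T, B7->S, B6->F, B9->F, B10->T, B11->T; covered: B1=T, B6=F, B7=S, B9=F, B10=T, B11=T
#3 (k=29) -> B1->T, B7->S, B6->F, B9->T, B10->T, B11->F, B12->T; covered: B1=T, B6=F, B7=S, B9=T, B10=T, B11=F, B12=T
#4 (k=18) -> B1->T, B7->S, B6->F, B9->F, B10->T, B11->T; covered: B1=T, B6=F, B7=S, B9=F, B10=T, B11=T
#5 (k=7) -> B1->F, B2->F, B4->S, B3->F, B7->E, B6->F, B9->T, B10->T, B11->T; covered: B1=F, B2=F, B3=F, B4=S, B6=F, B7=E, B9=T, B10=T, B11=T
union over the pool: B1=T, B1=F, B2=F, B3=F, B4=S, B6=F, B7=S, B7=E, B9=T, B9=F, B10=T, B11=T, B11=F, B12=T
uncovered (10 of 24): B2=T, B3=T, B4=E, B5=S, B5=E, B6=T, B8=T, B8=F, B10=F, B12=F
Answer: 10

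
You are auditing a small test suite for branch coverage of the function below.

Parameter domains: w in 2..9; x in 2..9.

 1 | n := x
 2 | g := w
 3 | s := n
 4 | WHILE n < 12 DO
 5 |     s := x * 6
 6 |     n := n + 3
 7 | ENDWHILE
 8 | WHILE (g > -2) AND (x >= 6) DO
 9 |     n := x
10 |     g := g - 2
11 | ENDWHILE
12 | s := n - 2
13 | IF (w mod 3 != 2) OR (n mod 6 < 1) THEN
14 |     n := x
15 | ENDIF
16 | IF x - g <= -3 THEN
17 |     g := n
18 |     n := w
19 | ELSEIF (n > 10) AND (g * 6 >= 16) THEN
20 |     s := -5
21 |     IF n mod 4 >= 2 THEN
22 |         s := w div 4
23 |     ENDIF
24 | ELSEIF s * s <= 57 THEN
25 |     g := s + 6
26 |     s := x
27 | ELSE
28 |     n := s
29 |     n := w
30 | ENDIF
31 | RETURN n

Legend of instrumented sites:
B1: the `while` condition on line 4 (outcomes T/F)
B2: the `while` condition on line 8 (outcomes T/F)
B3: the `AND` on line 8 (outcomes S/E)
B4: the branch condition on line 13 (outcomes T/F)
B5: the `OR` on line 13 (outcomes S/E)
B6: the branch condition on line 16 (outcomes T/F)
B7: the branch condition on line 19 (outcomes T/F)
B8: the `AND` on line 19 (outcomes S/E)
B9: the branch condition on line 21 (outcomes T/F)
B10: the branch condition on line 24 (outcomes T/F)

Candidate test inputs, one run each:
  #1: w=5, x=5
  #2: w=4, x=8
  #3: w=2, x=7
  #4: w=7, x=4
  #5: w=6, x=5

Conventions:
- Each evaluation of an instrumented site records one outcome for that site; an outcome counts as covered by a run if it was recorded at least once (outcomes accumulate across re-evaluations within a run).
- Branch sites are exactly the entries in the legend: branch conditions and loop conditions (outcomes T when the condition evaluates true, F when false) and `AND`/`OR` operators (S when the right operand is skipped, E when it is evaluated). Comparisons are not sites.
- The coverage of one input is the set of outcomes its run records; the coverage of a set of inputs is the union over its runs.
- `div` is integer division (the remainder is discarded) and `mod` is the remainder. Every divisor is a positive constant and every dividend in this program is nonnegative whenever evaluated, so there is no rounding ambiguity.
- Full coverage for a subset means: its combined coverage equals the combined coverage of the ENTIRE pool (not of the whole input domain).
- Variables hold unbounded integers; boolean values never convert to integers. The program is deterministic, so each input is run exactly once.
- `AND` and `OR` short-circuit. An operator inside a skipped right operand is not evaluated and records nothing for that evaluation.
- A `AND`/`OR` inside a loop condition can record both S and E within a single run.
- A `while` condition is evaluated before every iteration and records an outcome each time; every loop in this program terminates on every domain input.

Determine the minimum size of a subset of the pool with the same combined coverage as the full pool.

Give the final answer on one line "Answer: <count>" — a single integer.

input #1 (w=5, x=5): covers B1=T, B1=F, B2=F, B3=E, B4=F, B5=E, B6=F, B7=T, B8=E, B9=T
input #2 (w=4, x=8): covers B1=T, B1=F, B2=T, B2=F, B3=S, B3=E, B4=T, B5=S, B6=F, B7=F, B8=S, B10=T
input #3 (w=2, x=7): covers B1=T, B1=F, B2=T, B2=F, B3=S, B3=E, B4=F, B5=E, B6=F, B7=F, B8=S, B10=T
input #4 (w=7, x=4): covers B1=T, B1=F, B2=F, B3=E, B4=T, B5=S, B6=T
input #5 (w=6, x=5): covers B1=T, B1=F, B2=F, B3=E, B4=T, B5=S, B6=F, B7=F, B8=S, B10=F
together the pool reaches 19 outcomes: B1=T, B1=F, B2=T, B2=F, B3=S, B3=E, B4=T, B4=F, B5=S, B5=E, B6=T, B6=F, B7=T, B7=F, B8=S, B8=E, B9=T, B10=T, B10=F
size 1 is not enough: best union over all size-1 subsets is 12/19
size 2 is not enough: best union over all size-2 subsets is 17/19
size 3 is not enough: best union over all size-3 subsets is 18/19
inputs {1, 2, 4, 5} (size 4) cover everything; no size-4 subset with a lexicographically smaller index list covers all 19

Answer: 4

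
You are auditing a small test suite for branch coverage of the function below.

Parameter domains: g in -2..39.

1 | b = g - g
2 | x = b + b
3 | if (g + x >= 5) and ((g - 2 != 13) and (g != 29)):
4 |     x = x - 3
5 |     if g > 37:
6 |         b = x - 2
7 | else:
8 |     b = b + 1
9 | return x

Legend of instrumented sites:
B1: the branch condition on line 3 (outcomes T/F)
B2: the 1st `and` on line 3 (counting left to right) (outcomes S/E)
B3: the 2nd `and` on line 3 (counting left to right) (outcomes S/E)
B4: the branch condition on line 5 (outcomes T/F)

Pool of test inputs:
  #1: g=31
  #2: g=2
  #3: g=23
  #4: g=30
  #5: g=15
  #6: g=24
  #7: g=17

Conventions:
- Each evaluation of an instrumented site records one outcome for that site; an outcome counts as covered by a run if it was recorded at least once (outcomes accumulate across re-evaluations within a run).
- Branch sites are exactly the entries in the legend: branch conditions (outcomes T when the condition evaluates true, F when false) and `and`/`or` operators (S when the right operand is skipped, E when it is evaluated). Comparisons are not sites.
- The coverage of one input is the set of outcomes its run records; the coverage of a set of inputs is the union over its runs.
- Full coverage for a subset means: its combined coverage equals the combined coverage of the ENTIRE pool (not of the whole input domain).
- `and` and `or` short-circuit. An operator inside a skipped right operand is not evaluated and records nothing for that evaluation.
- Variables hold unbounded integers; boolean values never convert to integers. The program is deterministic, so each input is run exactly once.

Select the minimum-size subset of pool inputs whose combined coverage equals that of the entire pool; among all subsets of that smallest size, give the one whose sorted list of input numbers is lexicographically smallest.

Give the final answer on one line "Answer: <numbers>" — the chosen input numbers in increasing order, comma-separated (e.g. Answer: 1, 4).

run #1 (g=31) runs B2->E, B3->E, B1->T, B4->F; records B1=T, B2=E, B3=E, B4=F
run #2 (g=2) runs B2->S, B1->F; records B1=F, B2=S
run #3 (g=23) runs B2->E, B3->E, B1->T, B4->F; records B1=T, B2=E, B3=E, B4=F
run #4 (g=30) runs B2->E, B3->E, B1->T, B4->F; records B1=T, B2=E, B3=E, B4=F
run #5 (g=15) runs B2->E, B3->S, B1->F; records B1=F, B2=E, B3=S
run #6 (g=24) runs B2->E, B3->E, B1->T, B4->F; records B1=T, B2=E, B3=E, B4=F
run #7 (g=17) runs B2->E, B3->E, B1->T, B4->F; records B1=T, B2=E, B3=E, B4=F
union over all inputs: B1=T, B1=F, B2=S, B2=E, B3=S, B3=E, B4=F (7 outcomes)
no size-1 subset reaches all 7 outcomes (best union: 4/7)
no size-2 subset reaches all 7 outcomes (best union: 6/7)
at size 3, {1, 2, 5} reaches all 7 outcomes; every lexicographically earlier size-3 subset fails

Answer: 1, 2, 5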